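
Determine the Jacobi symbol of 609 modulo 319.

0

Reduce the numerator: 609 ≡ 290 (mod 319), so (609 / 319) = (290 / 319).
Factor out 2: 290 = 2·145. Since 319 ≡ 7 (mod 8), (2 / 319) = +1. Now have (145 / 319).
145 ≡ 1 (mod 4), so quadratic reciprocity gives (145 / 319) = (319 / 145). Reduce: 319 ≡ 29 (mod 145). Now have (29 / 145).
29 ≡ 1 (mod 4), so quadratic reciprocity gives (29 / 145) = (145 / 29). Reduce: 145 ≡ 0 (mod 29). Now have (0 / 29).
The numerator is now 0 with denominator 29 > 1: the symbol is 0.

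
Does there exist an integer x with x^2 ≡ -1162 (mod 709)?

Reduce the numerator: -1162 ≡ 256 (mod 709), so (-1162|709) = (256|709).
Factor out 2: 256 = 2^8. Since 709 ≡ 5 (mod 8), (2|709) = -1, and (2|709)^8 = +1. Now have (1|709).
(1|709) = 1. Collecting the sign factors: 1.
The Legendre symbol is 1, so x^2 ≡ -1162 (mod 709) has solution.

yes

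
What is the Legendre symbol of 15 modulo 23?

(15|23)
  = -(23|15)    [QR: both ≡ 3 mod 4, sign flips]
  = -(8|15)    [23 ≡ 8 mod 15]
  = -(1|15)    [15 ≡ 7 mod 8 ⇒ (2|15)^3 = +1]
  = -1    [(1|15) = 1]

-1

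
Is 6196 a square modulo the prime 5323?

Reduce the numerator: 6196 ≡ 873 (mod 5323), so (6196/5323) = (873/5323).
873 ≡ 1 (mod 4), so quadratic reciprocity gives (873/5323) = (5323/873). Reduce: 5323 ≡ 85 (mod 873). Now have (85/873).
85 ≡ 1 (mod 4), so quadratic reciprocity gives (85/873) = (873/85). Reduce: 873 ≡ 23 (mod 85). Now have (23/85).
85 ≡ 1 (mod 4), so quadratic reciprocity gives (23/85) = (85/23). Reduce: 85 ≡ 16 (mod 23). Now have (16/23).
Factor out 2: 16 = 2^4. Since 23 ≡ 7 (mod 8), (2/23) = +1, and (2/23)^4 = +1. Now have (1/23).
(1/23) = 1. Collecting the sign factors: 1.
The Legendre symbol is 1, so x^2 ≡ 6196 (mod 5323) has solution.

yes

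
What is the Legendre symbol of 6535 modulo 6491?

-1

(6535/6491)
  = (44/6491)    [6535 ≡ 44 mod 6491]
  = (11/6491)    [6491 ≡ 3 mod 8 ⇒ (2/6491)^2 = +1]
  = -(6491/11)    [QR: both ≡ 3 mod 4, sign flips]
  = -(1/11)    [6491 ≡ 1 mod 11]
  = -1    [(1/11) = 1]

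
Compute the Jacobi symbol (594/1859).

0

Factor out 2: 594 = 2·297. Since 1859 ≡ 3 (mod 8), (2/1859) = -1. Now have -(297/1859).
297 ≡ 1 (mod 4), so quadratic reciprocity gives (297/1859) = (1859/297). Reduce: 1859 ≡ 77 (mod 297). Now have -(77/297).
77 ≡ 1 (mod 4), so quadratic reciprocity gives (77/297) = (297/77). Reduce: 297 ≡ 66 (mod 77). Now have -(66/77).
Factor out 2: 66 = 2·33. Since 77 ≡ 5 (mod 8), (2/77) = -1. Now have (33/77).
33 ≡ 1 (mod 4), so quadratic reciprocity gives (33/77) = (77/33). Reduce: 77 ≡ 11 (mod 33). Now have (11/33).
33 ≡ 1 (mod 4), so quadratic reciprocity gives (11/33) = (33/11). Reduce: 33 ≡ 0 (mod 11). Now have (0/11).
The numerator is now 0 with denominator 11 > 1: the symbol is 0.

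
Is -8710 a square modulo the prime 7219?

yes

(-8710/7219)
  = (5728/7219)    [-8710 ≡ 5728 mod 7219]
  = -(179/7219)    [7219 ≡ 3 mod 8 ⇒ (2/7219)^5 = -1]
  = (7219/179)    [QR: both ≡ 3 mod 4, sign flips]
  = (59/179)    [7219 ≡ 59 mod 179]
  = -(179/59)    [QR: both ≡ 3 mod 4, sign flips]
  = -(2/59)    [179 ≡ 2 mod 59]
  = (1/59)    [59 ≡ 3 mod 8 ⇒ (2/59) = -1]
  = 1    [(1/59) = 1]
The Legendre symbol is 1, so x^2 ≡ -8710 (mod 7219) has solution.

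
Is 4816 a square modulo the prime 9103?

(4816/9103)
  = (301/9103)    [9103 ≡ 7 mod 8 ⇒ (2/9103)^4 = +1]
  = (9103/301)    [QR: 301 ≡ 1 mod 4, sign kept]
  = (73/301)    [9103 ≡ 73 mod 301]
  = (301/73)    [QR: 73 ≡ 1 mod 4, sign kept]
  = (9/73)    [301 ≡ 9 mod 73]
  = (73/9)    [QR: 9 ≡ 1 mod 4, sign kept]
  = (1/9)    [73 ≡ 1 mod 9]
  = 1    [(1/9) = 1]
The Legendre symbol is 1, so x^2 ≡ 4816 (mod 9103) has solution.

yes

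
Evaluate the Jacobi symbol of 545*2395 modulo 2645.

0

By multiplicativity, (545·2395|2645) = (545|2645)·(2395|2645).
First factor (545|2645):
545 ≡ 1 (mod 4), so quadratic reciprocity gives (545|2645) = (2645|545). Reduce: 2645 ≡ 465 (mod 545). Now have (465|545).
465 ≡ 1 (mod 4), so quadratic reciprocity gives (465|545) = (545|465). Reduce: 545 ≡ 80 (mod 465). Now have (80|465).
Factor out 2: 80 = 2^4·5. Since 465 ≡ 1 (mod 8), (2|465) = +1, and (2|465)^4 = +1. Now have (5|465).
5 ≡ 1 (mod 4), so quadratic reciprocity gives (5|465) = (465|5). Reduce: 465 ≡ 0 (mod 5). Now have (0|5).
The numerator is now 0 with denominator 5 > 1: the symbol is 0.
Second factor (2395|2645):
2645 ≡ 1 (mod 4), so quadratic reciprocity gives (2395|2645) = (2645|2395). Reduce: 2645 ≡ 250 (mod 2395). Now have (250|2395).
Factor out 2: 250 = 2·125. Since 2395 ≡ 3 (mod 8), (2|2395) = -1. Now have -(125|2395).
125 ≡ 1 (mod 4), so quadratic reciprocity gives (125|2395) = (2395|125). Reduce: 2395 ≡ 20 (mod 125). Now have -(20|125).
Factor out 2: 20 = 2^2·5. Since 125 ≡ 5 (mod 8), (2|125) = -1, and (2|125)^2 = +1. Now have -(5|125).
5 ≡ 1 (mod 4), so quadratic reciprocity gives (5|125) = (125|5). Reduce: 125 ≡ 0 (mod 5). Now have -(0|5).
The numerator is now 0 with denominator 5 > 1: the symbol is 0.
Product: (0)·(0) = 0.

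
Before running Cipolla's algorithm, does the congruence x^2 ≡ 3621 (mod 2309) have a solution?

Reduce the numerator: 3621 ≡ 1312 (mod 2309), so (3621|2309) = (1312|2309).
Factor out 2: 1312 = 2^5·41. Since 2309 ≡ 5 (mod 8), (2|2309) = -1, and (2|2309)^5 = -1. Now have -(41|2309).
41 ≡ 1 (mod 4), so quadratic reciprocity gives (41|2309) = (2309|41). Reduce: 2309 ≡ 13 (mod 41). Now have -(13|41).
13 ≡ 1 (mod 4), so quadratic reciprocity gives (13|41) = (41|13). Reduce: 41 ≡ 2 (mod 13). Now have -(2|13).
Factor out 2: 2 = 2. Since 13 ≡ 5 (mod 8), (2|13) = -1. Now have (1|13).
(1|13) = 1. Collecting the sign factors: 1.
The Legendre symbol is 1, so x^2 ≡ 3621 (mod 2309) has solution.

yes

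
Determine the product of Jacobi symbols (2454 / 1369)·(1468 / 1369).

By multiplicativity, (2454·1468 / 1369) = (2454 / 1369)·(1468 / 1369).
First factor (2454 / 1369):
(2454 / 1369)
  = (1085 / 1369)    [2454 ≡ 1085 mod 1369]
  = (1369 / 1085)    [QR: 1085 ≡ 1 mod 4, sign kept]
  = (284 / 1085)    [1369 ≡ 284 mod 1085]
  = (71 / 1085)    [1085 ≡ 5 mod 8 ⇒ (2 / 1085)^2 = +1]
  = (1085 / 71)    [QR: 1085 ≡ 1 mod 4, sign kept]
  = (20 / 71)    [1085 ≡ 20 mod 71]
  = (5 / 71)    [71 ≡ 7 mod 8 ⇒ (2 / 71)^2 = +1]
  = (71 / 5)    [QR: 5 ≡ 1 mod 4, sign kept]
  = (1 / 5)    [71 ≡ 1 mod 5]
  = 1    [(1 / 5) = 1]
Second factor (1468 / 1369):
(1468 / 1369)
  = (99 / 1369)    [1468 ≡ 99 mod 1369]
  = (1369 / 99)    [QR: 1369 ≡ 1 mod 4, sign kept]
  = (82 / 99)    [1369 ≡ 82 mod 99]
  = -(41 / 99)    [99 ≡ 3 mod 8 ⇒ (2 / 99) = -1]
  = -(99 / 41)    [QR: 41 ≡ 1 mod 4, sign kept]
  = -(17 / 41)    [99 ≡ 17 mod 41]
  = -(41 / 17)    [QR: 17 ≡ 1 mod 4, sign kept]
  = -(7 / 17)    [41 ≡ 7 mod 17]
  = -(17 / 7)    [QR: 17 ≡ 1 mod 4, sign kept]
  = -(3 / 7)    [17 ≡ 3 mod 7]
  = (7 / 3)    [QR: both ≡ 3 mod 4, sign flips]
  = (1 / 3)    [7 ≡ 1 mod 3]
  = 1    [(1 / 3) = 1]
Product: (1)·(1) = 1.

1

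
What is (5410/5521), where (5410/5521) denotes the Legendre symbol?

Factor out 2: 5410 = 2·2705. Since 5521 ≡ 1 (mod 8), (2/5521) = +1. Now have (2705/5521).
2705 ≡ 1 (mod 4), so quadratic reciprocity gives (2705/5521) = (5521/2705). Reduce: 5521 ≡ 111 (mod 2705). Now have (111/2705).
2705 ≡ 1 (mod 4), so quadratic reciprocity gives (111/2705) = (2705/111). Reduce: 2705 ≡ 41 (mod 111). Now have (41/111).
41 ≡ 1 (mod 4), so quadratic reciprocity gives (41/111) = (111/41). Reduce: 111 ≡ 29 (mod 41). Now have (29/41).
29 ≡ 1 (mod 4), so quadratic reciprocity gives (29/41) = (41/29). Reduce: 41 ≡ 12 (mod 29). Now have (12/29).
Factor out 2: 12 = 2^2·3. Since 29 ≡ 5 (mod 8), (2/29) = -1, and (2/29)^2 = +1. Now have (3/29).
29 ≡ 1 (mod 4), so quadratic reciprocity gives (3/29) = (29/3). Reduce: 29 ≡ 2 (mod 3). Now have (2/3).
Factor out 2: 2 = 2. Since 3 ≡ 3 (mod 8), (2/3) = -1. Now have -(1/3).
(1/3) = 1. Collecting the sign factors: -1.

-1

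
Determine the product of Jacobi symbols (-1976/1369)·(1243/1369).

1

By multiplicativity, (-1976·1243/1369) = (-1976/1369)·(1243/1369).
First factor (-1976/1369):
Pull out -1: (-1976/1369) = (-1/1369)·(1976/1369). Since 1369 ≡ 1 (mod 4), (-1/1369) = +1. Now have (1976/1369).
Reduce the numerator: 1976 ≡ 607 (mod 1369), so (1976/1369) = (607/1369).
1369 ≡ 1 (mod 4), so quadratic reciprocity gives (607/1369) = (1369/607). Reduce: 1369 ≡ 155 (mod 607). Now have (155/607).
Both 155 ≡ 3 and 607 ≡ 3 (mod 4), so reciprocity gives (155/607) = -(607/155). Reduce: 607 ≡ 142 (mod 155). Now have -(142/155).
Factor out 2: 142 = 2·71. Since 155 ≡ 3 (mod 8), (2/155) = -1. Now have (71/155).
Both 71 ≡ 3 and 155 ≡ 3 (mod 4), so reciprocity gives (71/155) = -(155/71). Reduce: 155 ≡ 13 (mod 71). Now have -(13/71).
13 ≡ 1 (mod 4), so quadratic reciprocity gives (13/71) = (71/13). Reduce: 71 ≡ 6 (mod 13). Now have -(6/13).
Factor out 2: 6 = 2·3. Since 13 ≡ 5 (mod 8), (2/13) = -1. Now have (3/13).
13 ≡ 1 (mod 4), so quadratic reciprocity gives (3/13) = (13/3). Reduce: 13 ≡ 1 (mod 3). Now have (1/3).
(1/3) = 1. Collecting the sign factors: 1.
Second factor (1243/1369):
1369 ≡ 1 (mod 4), so quadratic reciprocity gives (1243/1369) = (1369/1243). Reduce: 1369 ≡ 126 (mod 1243). Now have (126/1243).
Factor out 2: 126 = 2·63. Since 1243 ≡ 3 (mod 8), (2/1243) = -1. Now have -(63/1243).
Both 63 ≡ 3 and 1243 ≡ 3 (mod 4), so reciprocity gives (63/1243) = -(1243/63). Reduce: 1243 ≡ 46 (mod 63). Now have (46/63).
Factor out 2: 46 = 2·23. Since 63 ≡ 7 (mod 8), (2/63) = +1. Now have (23/63).
Both 23 ≡ 3 and 63 ≡ 3 (mod 4), so reciprocity gives (23/63) = -(63/23). Reduce: 63 ≡ 17 (mod 23). Now have -(17/23).
17 ≡ 1 (mod 4), so quadratic reciprocity gives (17/23) = (23/17). Reduce: 23 ≡ 6 (mod 17). Now have -(6/17).
Factor out 2: 6 = 2·3. Since 17 ≡ 1 (mod 8), (2/17) = +1. Now have -(3/17).
17 ≡ 1 (mod 4), so quadratic reciprocity gives (3/17) = (17/3). Reduce: 17 ≡ 2 (mod 3). Now have -(2/3).
Factor out 2: 2 = 2. Since 3 ≡ 3 (mod 8), (2/3) = -1. Now have (1/3).
(1/3) = 1. Collecting the sign factors: 1.
Product: (1)·(1) = 1.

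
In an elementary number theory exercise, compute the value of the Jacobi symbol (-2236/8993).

Reduce the numerator: -2236 ≡ 6757 (mod 8993), so (-2236/8993) = (6757/8993).
6757 ≡ 1 (mod 4), so quadratic reciprocity gives (6757/8993) = (8993/6757). Reduce: 8993 ≡ 2236 (mod 6757). Now have (2236/6757).
Factor out 2: 2236 = 2^2·559. Since 6757 ≡ 5 (mod 8), (2/6757) = -1, and (2/6757)^2 = +1. Now have (559/6757).
6757 ≡ 1 (mod 4), so quadratic reciprocity gives (559/6757) = (6757/559). Reduce: 6757 ≡ 49 (mod 559). Now have (49/559).
49 ≡ 1 (mod 4), so quadratic reciprocity gives (49/559) = (559/49). Reduce: 559 ≡ 20 (mod 49). Now have (20/49).
Factor out 2: 20 = 2^2·5. Since 49 ≡ 1 (mod 8), (2/49) = +1, and (2/49)^2 = +1. Now have (5/49).
5 ≡ 1 (mod 4), so quadratic reciprocity gives (5/49) = (49/5). Reduce: 49 ≡ 4 (mod 5). Now have (4/5).
Factor out 2: 4 = 2^2. Since 5 ≡ 5 (mod 8), (2/5) = -1, and (2/5)^2 = +1. Now have (1/5).
(1/5) = 1. Collecting the sign factors: 1.

1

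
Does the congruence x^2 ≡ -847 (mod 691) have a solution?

no

Pull out -1: (-847/691) = (-1/691)·(847/691). Since 691 ≡ 3 (mod 4), (-1/691) = -1. Now have -(847/691).
Reduce the numerator: 847 ≡ 156 (mod 691), so (847/691) = (156/691).
Factor out 2: 156 = 2^2·39. Since 691 ≡ 3 (mod 8), (2/691) = -1, and (2/691)^2 = +1. Now have -(39/691).
Both 39 ≡ 3 and 691 ≡ 3 (mod 4), so reciprocity gives (39/691) = -(691/39). Reduce: 691 ≡ 28 (mod 39). Now have (28/39).
Factor out 2: 28 = 2^2·7. Since 39 ≡ 7 (mod 8), (2/39) = +1, and (2/39)^2 = +1. Now have (7/39).
Both 7 ≡ 3 and 39 ≡ 3 (mod 4), so reciprocity gives (7/39) = -(39/7). Reduce: 39 ≡ 4 (mod 7). Now have -(4/7).
Factor out 2: 4 = 2^2. Since 7 ≡ 7 (mod 8), (2/7) = +1, and (2/7)^2 = +1. Now have -(1/7).
(1/7) = 1. Collecting the sign factors: -1.
The Legendre symbol is -1, so x^2 ≡ -847 (mod 691) has no solution.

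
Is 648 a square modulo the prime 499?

no

(648|499)
  = (149|499)    [648 ≡ 149 mod 499]
  = (499|149)    [QR: 149 ≡ 1 mod 4, sign kept]
  = (52|149)    [499 ≡ 52 mod 149]
  = (13|149)    [149 ≡ 5 mod 8 ⇒ (2|149)^2 = +1]
  = (149|13)    [QR: 13 ≡ 1 mod 4, sign kept]
  = (6|13)    [149 ≡ 6 mod 13]
  = -(3|13)    [13 ≡ 5 mod 8 ⇒ (2|13) = -1]
  = -(13|3)    [QR: 13 ≡ 1 mod 4, sign kept]
  = -(1|3)    [13 ≡ 1 mod 3]
  = -1    [(1|3) = 1]
The Legendre symbol is -1, so x^2 ≡ 648 (mod 499) has no solution.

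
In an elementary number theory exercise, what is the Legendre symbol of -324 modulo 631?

-1

(-324/631)
  = -(324/631)    [631 ≡ 3 mod 4 ⇒ (-1/631) = -1]
  = -(81/631)    [631 ≡ 7 mod 8 ⇒ (2/631)^2 = +1]
  = -(631/81)    [QR: 81 ≡ 1 mod 4, sign kept]
  = -(64/81)    [631 ≡ 64 mod 81]
  = -(1/81)    [81 ≡ 1 mod 8 ⇒ (2/81)^6 = +1]
  = -1    [(1/81) = 1]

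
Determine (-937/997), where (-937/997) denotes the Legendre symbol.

(-937/997)
  = (937/997)    [997 ≡ 1 mod 4 ⇒ (-1/997) = +1]
  = (997/937)    [QR: 937 ≡ 1 mod 4, sign kept]
  = (60/937)    [997 ≡ 60 mod 937]
  = (15/937)    [937 ≡ 1 mod 8 ⇒ (2/937)^2 = +1]
  = (937/15)    [QR: 937 ≡ 1 mod 4, sign kept]
  = (7/15)    [937 ≡ 7 mod 15]
  = -(15/7)    [QR: both ≡ 3 mod 4, sign flips]
  = -(1/7)    [15 ≡ 1 mod 7]
  = -1    [(1/7) = 1]

-1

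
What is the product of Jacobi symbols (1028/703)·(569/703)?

By multiplicativity, (1028·569/703) = (1028/703)·(569/703).
First factor (1028/703):
(1028/703)
  = (325/703)    [1028 ≡ 325 mod 703]
  = (703/325)    [QR: 325 ≡ 1 mod 4, sign kept]
  = (53/325)    [703 ≡ 53 mod 325]
  = (325/53)    [QR: 53 ≡ 1 mod 4, sign kept]
  = (7/53)    [325 ≡ 7 mod 53]
  = (53/7)    [QR: 53 ≡ 1 mod 4, sign kept]
  = (4/7)    [53 ≡ 4 mod 7]
  = (1/7)    [7 ≡ 7 mod 8 ⇒ (2/7)^2 = +1]
  = 1    [(1/7) = 1]
Second factor (569/703):
(569/703)
  = (703/569)    [QR: 569 ≡ 1 mod 4, sign kept]
  = (134/569)    [703 ≡ 134 mod 569]
  = (67/569)    [569 ≡ 1 mod 8 ⇒ (2/569) = +1]
  = (569/67)    [QR: 569 ≡ 1 mod 4, sign kept]
  = (33/67)    [569 ≡ 33 mod 67]
  = (67/33)    [QR: 33 ≡ 1 mod 4, sign kept]
  = (1/33)    [67 ≡ 1 mod 33]
  = 1    [(1/33) = 1]
Product: (1)·(1) = 1.

1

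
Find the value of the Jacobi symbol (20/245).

(20/245)
  = (5/245)    [245 ≡ 5 mod 8 ⇒ (2/245)^2 = +1]
  = (245/5)    [QR: 5 ≡ 1 mod 4, sign kept]
  = (0/5)    [245 ≡ 0 mod 5]
  = 0    [numerator 0, gcd > 1]

0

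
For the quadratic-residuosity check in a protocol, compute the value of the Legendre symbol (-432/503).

(-432/503)
  = -(432/503)    [503 ≡ 3 mod 4 ⇒ (-1/503) = -1]
  = -(27/503)    [503 ≡ 7 mod 8 ⇒ (2/503)^4 = +1]
  = (503/27)    [QR: both ≡ 3 mod 4, sign flips]
  = (17/27)    [503 ≡ 17 mod 27]
  = (27/17)    [QR: 17 ≡ 1 mod 4, sign kept]
  = (10/17)    [27 ≡ 10 mod 17]
  = (5/17)    [17 ≡ 1 mod 8 ⇒ (2/17) = +1]
  = (17/5)    [QR: 5 ≡ 1 mod 4, sign kept]
  = (2/5)    [17 ≡ 2 mod 5]
  = -(1/5)    [5 ≡ 5 mod 8 ⇒ (2/5) = -1]
  = -1    [(1/5) = 1]

-1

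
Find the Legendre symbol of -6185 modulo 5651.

1

(-6185|5651)
  = (5117|5651)    [-6185 ≡ 5117 mod 5651]
  = (5651|5117)    [QR: 5117 ≡ 1 mod 4, sign kept]
  = (534|5117)    [5651 ≡ 534 mod 5117]
  = -(267|5117)    [5117 ≡ 5 mod 8 ⇒ (2|5117) = -1]
  = -(5117|267)    [QR: 5117 ≡ 1 mod 4, sign kept]
  = -(44|267)    [5117 ≡ 44 mod 267]
  = -(11|267)    [267 ≡ 3 mod 8 ⇒ (2|267)^2 = +1]
  = (267|11)    [QR: both ≡ 3 mod 4, sign flips]
  = (3|11)    [267 ≡ 3 mod 11]
  = -(11|3)    [QR: both ≡ 3 mod 4, sign flips]
  = -(2|3)    [11 ≡ 2 mod 3]
  = (1|3)    [3 ≡ 3 mod 8 ⇒ (2|3) = -1]
  = 1    [(1|3) = 1]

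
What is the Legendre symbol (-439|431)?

(-439|431)
  = (423|431)    [-439 ≡ 423 mod 431]
  = -(431|423)    [QR: both ≡ 3 mod 4, sign flips]
  = -(8|423)    [431 ≡ 8 mod 423]
  = -(1|423)    [423 ≡ 7 mod 8 ⇒ (2|423)^3 = +1]
  = -1    [(1|423) = 1]

-1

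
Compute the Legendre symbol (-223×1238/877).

By multiplicativity, (-223·1238/877) = (-223/877)·(1238/877).
First factor (-223/877):
Pull out -1: (-223/877) = (-1/877)·(223/877). Since 877 ≡ 1 (mod 4), (-1/877) = +1. Now have (223/877).
877 ≡ 1 (mod 4), so quadratic reciprocity gives (223/877) = (877/223). Reduce: 877 ≡ 208 (mod 223). Now have (208/223).
Factor out 2: 208 = 2^4·13. Since 223 ≡ 7 (mod 8), (2/223) = +1, and (2/223)^4 = +1. Now have (13/223).
13 ≡ 1 (mod 4), so quadratic reciprocity gives (13/223) = (223/13). Reduce: 223 ≡ 2 (mod 13). Now have (2/13).
Factor out 2: 2 = 2. Since 13 ≡ 5 (mod 8), (2/13) = -1. Now have -(1/13).
(1/13) = 1. Collecting the sign factors: -1.
Second factor (1238/877):
Reduce the numerator: 1238 ≡ 361 (mod 877), so (1238/877) = (361/877).
361 ≡ 1 (mod 4), so quadratic reciprocity gives (361/877) = (877/361). Reduce: 877 ≡ 155 (mod 361). Now have (155/361).
361 ≡ 1 (mod 4), so quadratic reciprocity gives (155/361) = (361/155). Reduce: 361 ≡ 51 (mod 155). Now have (51/155).
Both 51 ≡ 3 and 155 ≡ 3 (mod 4), so reciprocity gives (51/155) = -(155/51). Reduce: 155 ≡ 2 (mod 51). Now have -(2/51).
Factor out 2: 2 = 2. Since 51 ≡ 3 (mod 8), (2/51) = -1. Now have (1/51).
(1/51) = 1. Collecting the sign factors: 1.
Product: (-1)·(1) = -1.

-1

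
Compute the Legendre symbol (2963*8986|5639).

By multiplicativity, (2963·8986|5639) = (2963|5639)·(8986|5639).
First factor (2963|5639):
(2963|5639)
  = -(5639|2963)    [QR: both ≡ 3 mod 4, sign flips]
  = -(2676|2963)    [5639 ≡ 2676 mod 2963]
  = -(669|2963)    [2963 ≡ 3 mod 8 ⇒ (2|2963)^2 = +1]
  = -(2963|669)    [QR: 669 ≡ 1 mod 4, sign kept]
  = -(287|669)    [2963 ≡ 287 mod 669]
  = -(669|287)    [QR: 669 ≡ 1 mod 4, sign kept]
  = -(95|287)    [669 ≡ 95 mod 287]
  = (287|95)    [QR: both ≡ 3 mod 4, sign flips]
  = (2|95)    [287 ≡ 2 mod 95]
  = (1|95)    [95 ≡ 7 mod 8 ⇒ (2|95) = +1]
  = 1    [(1|95) = 1]
Second factor (8986|5639):
(8986|5639)
  = (3347|5639)    [8986 ≡ 3347 mod 5639]
  = -(5639|3347)    [QR: both ≡ 3 mod 4, sign flips]
  = -(2292|3347)    [5639 ≡ 2292 mod 3347]
  = -(573|3347)    [3347 ≡ 3 mod 8 ⇒ (2|3347)^2 = +1]
  = -(3347|573)    [QR: 573 ≡ 1 mod 4, sign kept]
  = -(482|573)    [3347 ≡ 482 mod 573]
  = (241|573)    [573 ≡ 5 mod 8 ⇒ (2|573) = -1]
  = (573|241)    [QR: 241 ≡ 1 mod 4, sign kept]
  = (91|241)    [573 ≡ 91 mod 241]
  = (241|91)    [QR: 241 ≡ 1 mod 4, sign kept]
  = (59|91)    [241 ≡ 59 mod 91]
  = -(91|59)    [QR: both ≡ 3 mod 4, sign flips]
  = -(32|59)    [91 ≡ 32 mod 59]
  = (1|59)    [59 ≡ 3 mod 8 ⇒ (2|59)^5 = -1]
  = 1    [(1|59) = 1]
Product: (1)·(1) = 1.

1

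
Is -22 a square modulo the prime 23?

Reduce the numerator: -22 ≡ 1 (mod 23), so (-22/23) = (1/23).
(1/23) = 1. Collecting the sign factors: 1.
The Legendre symbol is 1, so x^2 ≡ -22 (mod 23) has solution.

yes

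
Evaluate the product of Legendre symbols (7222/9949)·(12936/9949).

1

By multiplicativity, (7222·12936/9949) = (7222/9949)·(12936/9949).
First factor (7222/9949):
(7222/9949)
  = -(3611/9949)    [9949 ≡ 5 mod 8 ⇒ (2/9949) = -1]
  = -(9949/3611)    [QR: 9949 ≡ 1 mod 4, sign kept]
  = -(2727/3611)    [9949 ≡ 2727 mod 3611]
  = (3611/2727)    [QR: both ≡ 3 mod 4, sign flips]
  = (884/2727)    [3611 ≡ 884 mod 2727]
  = (221/2727)    [2727 ≡ 7 mod 8 ⇒ (2/2727)^2 = +1]
  = (2727/221)    [QR: 221 ≡ 1 mod 4, sign kept]
  = (75/221)    [2727 ≡ 75 mod 221]
  = (221/75)    [QR: 221 ≡ 1 mod 4, sign kept]
  = (71/75)    [221 ≡ 71 mod 75]
  = -(75/71)    [QR: both ≡ 3 mod 4, sign flips]
  = -(4/71)    [75 ≡ 4 mod 71]
  = -(1/71)    [71 ≡ 7 mod 8 ⇒ (2/71)^2 = +1]
  = -1    [(1/71) = 1]
Second factor (12936/9949):
(12936/9949)
  = (2987/9949)    [12936 ≡ 2987 mod 9949]
  = (9949/2987)    [QR: 9949 ≡ 1 mod 4, sign kept]
  = (988/2987)    [9949 ≡ 988 mod 2987]
  = (247/2987)    [2987 ≡ 3 mod 8 ⇒ (2/2987)^2 = +1]
  = -(2987/247)    [QR: both ≡ 3 mod 4, sign flips]
  = -(23/247)    [2987 ≡ 23 mod 247]
  = (247/23)    [QR: both ≡ 3 mod 4, sign flips]
  = (17/23)    [247 ≡ 17 mod 23]
  = (23/17)    [QR: 17 ≡ 1 mod 4, sign kept]
  = (6/17)    [23 ≡ 6 mod 17]
  = (3/17)    [17 ≡ 1 mod 8 ⇒ (2/17) = +1]
  = (17/3)    [QR: 17 ≡ 1 mod 4, sign kept]
  = (2/3)    [17 ≡ 2 mod 3]
  = -(1/3)    [3 ≡ 3 mod 8 ⇒ (2/3) = -1]
  = -1    [(1/3) = 1]
Product: (-1)·(-1) = 1.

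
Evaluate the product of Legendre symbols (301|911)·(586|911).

By multiplicativity, (301·586|911) = (301|911)·(586|911).
First factor (301|911):
(301|911)
  = (911|301)    [QR: 301 ≡ 1 mod 4, sign kept]
  = (8|301)    [911 ≡ 8 mod 301]
  = -(1|301)    [301 ≡ 5 mod 8 ⇒ (2|301)^3 = -1]
  = -1    [(1|301) = 1]
Second factor (586|911):
(586|911)
  = (293|911)    [911 ≡ 7 mod 8 ⇒ (2|911) = +1]
  = (911|293)    [QR: 293 ≡ 1 mod 4, sign kept]
  = (32|293)    [911 ≡ 32 mod 293]
  = -(1|293)    [293 ≡ 5 mod 8 ⇒ (2|293)^5 = -1]
  = -1    [(1|293) = 1]
Product: (-1)·(-1) = 1.

1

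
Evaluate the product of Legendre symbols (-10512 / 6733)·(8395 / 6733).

By multiplicativity, (-10512·8395 / 6733) = (-10512 / 6733)·(8395 / 6733).
First factor (-10512 / 6733):
Reduce the numerator: -10512 ≡ 2954 (mod 6733), so (-10512 / 6733) = (2954 / 6733).
Factor out 2: 2954 = 2·1477. Since 6733 ≡ 5 (mod 8), (2 / 6733) = -1. Now have -(1477 / 6733).
1477 ≡ 1 (mod 4), so quadratic reciprocity gives (1477 / 6733) = (6733 / 1477). Reduce: 6733 ≡ 825 (mod 1477). Now have -(825 / 1477).
825 ≡ 1 (mod 4), so quadratic reciprocity gives (825 / 1477) = (1477 / 825). Reduce: 1477 ≡ 652 (mod 825). Now have -(652 / 825).
Factor out 2: 652 = 2^2·163. Since 825 ≡ 1 (mod 8), (2 / 825) = +1, and (2 / 825)^2 = +1. Now have -(163 / 825).
825 ≡ 1 (mod 4), so quadratic reciprocity gives (163 / 825) = (825 / 163). Reduce: 825 ≡ 10 (mod 163). Now have -(10 / 163).
Factor out 2: 10 = 2·5. Since 163 ≡ 3 (mod 8), (2 / 163) = -1. Now have (5 / 163).
5 ≡ 1 (mod 4), so quadratic reciprocity gives (5 / 163) = (163 / 5). Reduce: 163 ≡ 3 (mod 5). Now have (3 / 5).
5 ≡ 1 (mod 4), so quadratic reciprocity gives (3 / 5) = (5 / 3). Reduce: 5 ≡ 2 (mod 3). Now have (2 / 3).
Factor out 2: 2 = 2. Since 3 ≡ 3 (mod 8), (2 / 3) = -1. Now have -(1 / 3).
(1 / 3) = 1. Collecting the sign factors: -1.
Second factor (8395 / 6733):
Reduce the numerator: 8395 ≡ 1662 (mod 6733), so (8395 / 6733) = (1662 / 6733).
Factor out 2: 1662 = 2·831. Since 6733 ≡ 5 (mod 8), (2 / 6733) = -1. Now have -(831 / 6733).
6733 ≡ 1 (mod 4), so quadratic reciprocity gives (831 / 6733) = (6733 / 831). Reduce: 6733 ≡ 85 (mod 831). Now have -(85 / 831).
85 ≡ 1 (mod 4), so quadratic reciprocity gives (85 / 831) = (831 / 85). Reduce: 831 ≡ 66 (mod 85). Now have -(66 / 85).
Factor out 2: 66 = 2·33. Since 85 ≡ 5 (mod 8), (2 / 85) = -1. Now have (33 / 85).
33 ≡ 1 (mod 4), so quadratic reciprocity gives (33 / 85) = (85 / 33). Reduce: 85 ≡ 19 (mod 33). Now have (19 / 33).
33 ≡ 1 (mod 4), so quadratic reciprocity gives (19 / 33) = (33 / 19). Reduce: 33 ≡ 14 (mod 19). Now have (14 / 19).
Factor out 2: 14 = 2·7. Since 19 ≡ 3 (mod 8), (2 / 19) = -1. Now have -(7 / 19).
Both 7 ≡ 3 and 19 ≡ 3 (mod 4), so reciprocity gives (7 / 19) = -(19 / 7). Reduce: 19 ≡ 5 (mod 7). Now have (5 / 7).
5 ≡ 1 (mod 4), so quadratic reciprocity gives (5 / 7) = (7 / 5). Reduce: 7 ≡ 2 (mod 5). Now have (2 / 5).
Factor out 2: 2 = 2. Since 5 ≡ 5 (mod 8), (2 / 5) = -1. Now have -(1 / 5).
(1 / 5) = 1. Collecting the sign factors: -1.
Product: (-1)·(-1) = 1.

1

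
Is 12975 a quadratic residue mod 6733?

Reduce the numerator: 12975 ≡ 6242 (mod 6733), so (12975|6733) = (6242|6733).
Factor out 2: 6242 = 2·3121. Since 6733 ≡ 5 (mod 8), (2|6733) = -1. Now have -(3121|6733).
3121 ≡ 1 (mod 4), so quadratic reciprocity gives (3121|6733) = (6733|3121). Reduce: 6733 ≡ 491 (mod 3121). Now have -(491|3121).
3121 ≡ 1 (mod 4), so quadratic reciprocity gives (491|3121) = (3121|491). Reduce: 3121 ≡ 175 (mod 491). Now have -(175|491).
Both 175 ≡ 3 and 491 ≡ 3 (mod 4), so reciprocity gives (175|491) = -(491|175). Reduce: 491 ≡ 141 (mod 175). Now have (141|175).
141 ≡ 1 (mod 4), so quadratic reciprocity gives (141|175) = (175|141). Reduce: 175 ≡ 34 (mod 141). Now have (34|141).
Factor out 2: 34 = 2·17. Since 141 ≡ 5 (mod 8), (2|141) = -1. Now have -(17|141).
17 ≡ 1 (mod 4), so quadratic reciprocity gives (17|141) = (141|17). Reduce: 141 ≡ 5 (mod 17). Now have -(5|17).
5 ≡ 1 (mod 4), so quadratic reciprocity gives (5|17) = (17|5). Reduce: 17 ≡ 2 (mod 5). Now have -(2|5).
Factor out 2: 2 = 2. Since 5 ≡ 5 (mod 8), (2|5) = -1. Now have (1|5).
(1|5) = 1. Collecting the sign factors: 1.
(12975|6733) = 1, and 6733 is prime, so 12975 is a quadratic residue mod 6733.

yes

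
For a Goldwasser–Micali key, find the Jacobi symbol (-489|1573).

-1

(-489|1573)
  = (489|1573)    [1573 ≡ 1 mod 4 ⇒ (-1|1573) = +1]
  = (1573|489)    [QR: 489 ≡ 1 mod 4, sign kept]
  = (106|489)    [1573 ≡ 106 mod 489]
  = (53|489)    [489 ≡ 1 mod 8 ⇒ (2|489) = +1]
  = (489|53)    [QR: 53 ≡ 1 mod 4, sign kept]
  = (12|53)    [489 ≡ 12 mod 53]
  = (3|53)    [53 ≡ 5 mod 8 ⇒ (2|53)^2 = +1]
  = (53|3)    [QR: 53 ≡ 1 mod 4, sign kept]
  = (2|3)    [53 ≡ 2 mod 3]
  = -(1|3)    [3 ≡ 3 mod 8 ⇒ (2|3) = -1]
  = -1    [(1|3) = 1]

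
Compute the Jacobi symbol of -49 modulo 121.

(-49/121)
  = (49/121)    [121 ≡ 1 mod 4 ⇒ (-1/121) = +1]
  = (121/49)    [QR: 49 ≡ 1 mod 4, sign kept]
  = (23/49)    [121 ≡ 23 mod 49]
  = (49/23)    [QR: 49 ≡ 1 mod 4, sign kept]
  = (3/23)    [49 ≡ 3 mod 23]
  = -(23/3)    [QR: both ≡ 3 mod 4, sign flips]
  = -(2/3)    [23 ≡ 2 mod 3]
  = (1/3)    [3 ≡ 3 mod 8 ⇒ (2/3) = -1]
  = 1    [(1/3) = 1]

1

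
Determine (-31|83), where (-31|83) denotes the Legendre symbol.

Reduce the numerator: -31 ≡ 52 (mod 83), so (-31|83) = (52|83).
Factor out 2: 52 = 2^2·13. Since 83 ≡ 3 (mod 8), (2|83) = -1, and (2|83)^2 = +1. Now have (13|83).
13 ≡ 1 (mod 4), so quadratic reciprocity gives (13|83) = (83|13). Reduce: 83 ≡ 5 (mod 13). Now have (5|13).
5 ≡ 1 (mod 4), so quadratic reciprocity gives (5|13) = (13|5). Reduce: 13 ≡ 3 (mod 5). Now have (3|5).
5 ≡ 1 (mod 4), so quadratic reciprocity gives (3|5) = (5|3). Reduce: 5 ≡ 2 (mod 3). Now have (2|3).
Factor out 2: 2 = 2. Since 3 ≡ 3 (mod 8), (2|3) = -1. Now have -(1|3).
(1|3) = 1. Collecting the sign factors: -1.

-1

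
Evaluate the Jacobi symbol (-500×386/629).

-1

By multiplicativity, (-500·386/629) = (-500/629)·(386/629).
First factor (-500/629):
Pull out -1: (-500/629) = (-1/629)·(500/629). Since 629 ≡ 1 (mod 4), (-1/629) = +1. Now have (500/629).
Factor out 2: 500 = 2^2·125. Since 629 ≡ 5 (mod 8), (2/629) = -1, and (2/629)^2 = +1. Now have (125/629).
125 ≡ 1 (mod 4), so quadratic reciprocity gives (125/629) = (629/125). Reduce: 629 ≡ 4 (mod 125). Now have (4/125).
Factor out 2: 4 = 2^2. Since 125 ≡ 5 (mod 8), (2/125) = -1, and (2/125)^2 = +1. Now have (1/125).
(1/125) = 1. Collecting the sign factors: 1.
Second factor (386/629):
Factor out 2: 386 = 2·193. Since 629 ≡ 5 (mod 8), (2/629) = -1. Now have -(193/629).
193 ≡ 1 (mod 4), so quadratic reciprocity gives (193/629) = (629/193). Reduce: 629 ≡ 50 (mod 193). Now have -(50/193).
Factor out 2: 50 = 2·25. Since 193 ≡ 1 (mod 8), (2/193) = +1. Now have -(25/193).
25 ≡ 1 (mod 4), so quadratic reciprocity gives (25/193) = (193/25). Reduce: 193 ≡ 18 (mod 25). Now have -(18/25).
Factor out 2: 18 = 2·9. Since 25 ≡ 1 (mod 8), (2/25) = +1. Now have -(9/25).
9 ≡ 1 (mod 4), so quadratic reciprocity gives (9/25) = (25/9). Reduce: 25 ≡ 7 (mod 9). Now have -(7/9).
9 ≡ 1 (mod 4), so quadratic reciprocity gives (7/9) = (9/7). Reduce: 9 ≡ 2 (mod 7). Now have -(2/7).
Factor out 2: 2 = 2. Since 7 ≡ 7 (mod 8), (2/7) = +1. Now have -(1/7).
(1/7) = 1. Collecting the sign factors: -1.
Product: (1)·(-1) = -1.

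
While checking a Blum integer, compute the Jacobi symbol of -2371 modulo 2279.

Reduce the numerator: -2371 ≡ 2187 (mod 2279), so (-2371|2279) = (2187|2279).
Both 2187 ≡ 3 and 2279 ≡ 3 (mod 4), so reciprocity gives (2187|2279) = -(2279|2187). Reduce: 2279 ≡ 92 (mod 2187). Now have -(92|2187).
Factor out 2: 92 = 2^2·23. Since 2187 ≡ 3 (mod 8), (2|2187) = -1, and (2|2187)^2 = +1. Now have -(23|2187).
Both 23 ≡ 3 and 2187 ≡ 3 (mod 4), so reciprocity gives (23|2187) = -(2187|23). Reduce: 2187 ≡ 2 (mod 23). Now have (2|23).
Factor out 2: 2 = 2. Since 23 ≡ 7 (mod 8), (2|23) = +1. Now have (1|23).
(1|23) = 1. Collecting the sign factors: 1.

1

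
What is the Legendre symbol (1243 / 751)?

Reduce the numerator: 1243 ≡ 492 (mod 751), so (1243 / 751) = (492 / 751).
Factor out 2: 492 = 2^2·123. Since 751 ≡ 7 (mod 8), (2 / 751) = +1, and (2 / 751)^2 = +1. Now have (123 / 751).
Both 123 ≡ 3 and 751 ≡ 3 (mod 4), so reciprocity gives (123 / 751) = -(751 / 123). Reduce: 751 ≡ 13 (mod 123). Now have -(13 / 123).
13 ≡ 1 (mod 4), so quadratic reciprocity gives (13 / 123) = (123 / 13). Reduce: 123 ≡ 6 (mod 13). Now have -(6 / 13).
Factor out 2: 6 = 2·3. Since 13 ≡ 5 (mod 8), (2 / 13) = -1. Now have (3 / 13).
13 ≡ 1 (mod 4), so quadratic reciprocity gives (3 / 13) = (13 / 3). Reduce: 13 ≡ 1 (mod 3). Now have (1 / 3).
(1 / 3) = 1. Collecting the sign factors: 1.

1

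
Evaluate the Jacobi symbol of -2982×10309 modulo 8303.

-1

By multiplicativity, (-2982·10309/8303) = (-2982/8303)·(10309/8303).
First factor (-2982/8303):
(-2982/8303)
  = -(2982/8303)    [8303 ≡ 3 mod 4 ⇒ (-1/8303) = -1]
  = -(1491/8303)    [8303 ≡ 7 mod 8 ⇒ (2/8303) = +1]
  = (8303/1491)    [QR: both ≡ 3 mod 4, sign flips]
  = (848/1491)    [8303 ≡ 848 mod 1491]
  = (53/1491)    [1491 ≡ 3 mod 8 ⇒ (2/1491)^4 = +1]
  = (1491/53)    [QR: 53 ≡ 1 mod 4, sign kept]
  = (7/53)    [1491 ≡ 7 mod 53]
  = (53/7)    [QR: 53 ≡ 1 mod 4, sign kept]
  = (4/7)    [53 ≡ 4 mod 7]
  = (1/7)    [7 ≡ 7 mod 8 ⇒ (2/7)^2 = +1]
  = 1    [(1/7) = 1]
Second factor (10309/8303):
(10309/8303)
  = (2006/8303)    [10309 ≡ 2006 mod 8303]
  = (1003/8303)    [8303 ≡ 7 mod 8 ⇒ (2/8303) = +1]
  = -(8303/1003)    [QR: both ≡ 3 mod 4, sign flips]
  = -(279/1003)    [8303 ≡ 279 mod 1003]
  = (1003/279)    [QR: both ≡ 3 mod 4, sign flips]
  = (166/279)    [1003 ≡ 166 mod 279]
  = (83/279)    [279 ≡ 7 mod 8 ⇒ (2/279) = +1]
  = -(279/83)    [QR: both ≡ 3 mod 4, sign flips]
  = -(30/83)    [279 ≡ 30 mod 83]
  = (15/83)    [83 ≡ 3 mod 8 ⇒ (2/83) = -1]
  = -(83/15)    [QR: both ≡ 3 mod 4, sign flips]
  = -(8/15)    [83 ≡ 8 mod 15]
  = -(1/15)    [15 ≡ 7 mod 8 ⇒ (2/15)^3 = +1]
  = -1    [(1/15) = 1]
Product: (1)·(-1) = -1.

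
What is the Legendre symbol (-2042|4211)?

Reduce the numerator: -2042 ≡ 2169 (mod 4211), so (-2042|4211) = (2169|4211).
2169 ≡ 1 (mod 4), so quadratic reciprocity gives (2169|4211) = (4211|2169). Reduce: 4211 ≡ 2042 (mod 2169). Now have (2042|2169).
Factor out 2: 2042 = 2·1021. Since 2169 ≡ 1 (mod 8), (2|2169) = +1. Now have (1021|2169).
1021 ≡ 1 (mod 4), so quadratic reciprocity gives (1021|2169) = (2169|1021). Reduce: 2169 ≡ 127 (mod 1021). Now have (127|1021).
1021 ≡ 1 (mod 4), so quadratic reciprocity gives (127|1021) = (1021|127). Reduce: 1021 ≡ 5 (mod 127). Now have (5|127).
5 ≡ 1 (mod 4), so quadratic reciprocity gives (5|127) = (127|5). Reduce: 127 ≡ 2 (mod 5). Now have (2|5).
Factor out 2: 2 = 2. Since 5 ≡ 5 (mod 8), (2|5) = -1. Now have -(1|5).
(1|5) = 1. Collecting the sign factors: -1.

-1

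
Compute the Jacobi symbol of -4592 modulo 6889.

1

(-4592/6889)
  = (4592/6889)    [6889 ≡ 1 mod 4 ⇒ (-1/6889) = +1]
  = (287/6889)    [6889 ≡ 1 mod 8 ⇒ (2/6889)^4 = +1]
  = (6889/287)    [QR: 6889 ≡ 1 mod 4, sign kept]
  = (1/287)    [6889 ≡ 1 mod 287]
  = 1    [(1/287) = 1]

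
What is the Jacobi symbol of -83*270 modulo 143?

1

By multiplicativity, (-83·270 / 143) = (-83 / 143)·(270 / 143).
First factor (-83 / 143):
(-83 / 143)
  = (60 / 143)    [-83 ≡ 60 mod 143]
  = (15 / 143)    [143 ≡ 7 mod 8 ⇒ (2 / 143)^2 = +1]
  = -(143 / 15)    [QR: both ≡ 3 mod 4, sign flips]
  = -(8 / 15)    [143 ≡ 8 mod 15]
  = -(1 / 15)    [15 ≡ 7 mod 8 ⇒ (2 / 15)^3 = +1]
  = -1    [(1 / 15) = 1]
Second factor (270 / 143):
(270 / 143)
  = (127 / 143)    [270 ≡ 127 mod 143]
  = -(143 / 127)    [QR: both ≡ 3 mod 4, sign flips]
  = -(16 / 127)    [143 ≡ 16 mod 127]
  = -(1 / 127)    [127 ≡ 7 mod 8 ⇒ (2 / 127)^4 = +1]
  = -1    [(1 / 127) = 1]
Product: (-1)·(-1) = 1.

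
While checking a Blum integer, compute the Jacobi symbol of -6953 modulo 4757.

(-6953 / 4757)
  = (6953 / 4757)    [4757 ≡ 1 mod 4 ⇒ (-1 / 4757) = +1]
  = (2196 / 4757)    [6953 ≡ 2196 mod 4757]
  = (549 / 4757)    [4757 ≡ 5 mod 8 ⇒ (2 / 4757)^2 = +1]
  = (4757 / 549)    [QR: 549 ≡ 1 mod 4, sign kept]
  = (365 / 549)    [4757 ≡ 365 mod 549]
  = (549 / 365)    [QR: 365 ≡ 1 mod 4, sign kept]
  = (184 / 365)    [549 ≡ 184 mod 365]
  = -(23 / 365)    [365 ≡ 5 mod 8 ⇒ (2 / 365)^3 = -1]
  = -(365 / 23)    [QR: 365 ≡ 1 mod 4, sign kept]
  = -(20 / 23)    [365 ≡ 20 mod 23]
  = -(5 / 23)    [23 ≡ 7 mod 8 ⇒ (2 / 23)^2 = +1]
  = -(23 / 5)    [QR: 5 ≡ 1 mod 4, sign kept]
  = -(3 / 5)    [23 ≡ 3 mod 5]
  = -(5 / 3)    [QR: 5 ≡ 1 mod 4, sign kept]
  = -(2 / 3)    [5 ≡ 2 mod 3]
  = (1 / 3)    [3 ≡ 3 mod 8 ⇒ (2 / 3) = -1]
  = 1    [(1 / 3) = 1]

1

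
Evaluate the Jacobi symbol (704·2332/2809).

By multiplicativity, (704·2332/2809) = (704/2809)·(2332/2809).
First factor (704/2809):
Factor out 2: 704 = 2^6·11. Since 2809 ≡ 1 (mod 8), (2/2809) = +1, and (2/2809)^6 = +1. Now have (11/2809).
2809 ≡ 1 (mod 4), so quadratic reciprocity gives (11/2809) = (2809/11). Reduce: 2809 ≡ 4 (mod 11). Now have (4/11).
Factor out 2: 4 = 2^2. Since 11 ≡ 3 (mod 8), (2/11) = -1, and (2/11)^2 = +1. Now have (1/11).
(1/11) = 1. Collecting the sign factors: 1.
Second factor (2332/2809):
Factor out 2: 2332 = 2^2·583. Since 2809 ≡ 1 (mod 8), (2/2809) = +1, and (2/2809)^2 = +1. Now have (583/2809).
2809 ≡ 1 (mod 4), so quadratic reciprocity gives (583/2809) = (2809/583). Reduce: 2809 ≡ 477 (mod 583). Now have (477/583).
477 ≡ 1 (mod 4), so quadratic reciprocity gives (477/583) = (583/477). Reduce: 583 ≡ 106 (mod 477). Now have (106/477).
Factor out 2: 106 = 2·53. Since 477 ≡ 5 (mod 8), (2/477) = -1. Now have -(53/477).
53 ≡ 1 (mod 4), so quadratic reciprocity gives (53/477) = (477/53). Reduce: 477 ≡ 0 (mod 53). Now have -(0/53).
The numerator is now 0 with denominator 53 > 1: the symbol is 0.
Product: (1)·(0) = 0.

0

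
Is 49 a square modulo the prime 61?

yes

49 ≡ 1 (mod 4), so quadratic reciprocity gives (49/61) = (61/49). Reduce: 61 ≡ 12 (mod 49). Now have (12/49).
Factor out 2: 12 = 2^2·3. Since 49 ≡ 1 (mod 8), (2/49) = +1, and (2/49)^2 = +1. Now have (3/49).
49 ≡ 1 (mod 4), so quadratic reciprocity gives (3/49) = (49/3). Reduce: 49 ≡ 1 (mod 3). Now have (1/3).
(1/3) = 1. Collecting the sign factors: 1.
The Legendre symbol is 1, so x^2 ≡ 49 (mod 61) has solution.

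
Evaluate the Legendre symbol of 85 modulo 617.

1

85 ≡ 1 (mod 4), so quadratic reciprocity gives (85|617) = (617|85). Reduce: 617 ≡ 22 (mod 85). Now have (22|85).
Factor out 2: 22 = 2·11. Since 85 ≡ 5 (mod 8), (2|85) = -1. Now have -(11|85).
85 ≡ 1 (mod 4), so quadratic reciprocity gives (11|85) = (85|11). Reduce: 85 ≡ 8 (mod 11). Now have -(8|11).
Factor out 2: 8 = 2^3. Since 11 ≡ 3 (mod 8), (2|11) = -1, and (2|11)^3 = -1. Now have (1|11).
(1|11) = 1. Collecting the sign factors: 1.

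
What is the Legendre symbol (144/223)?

Factor out 2: 144 = 2^4·9. Since 223 ≡ 7 (mod 8), (2/223) = +1, and (2/223)^4 = +1. Now have (9/223).
9 ≡ 1 (mod 4), so quadratic reciprocity gives (9/223) = (223/9). Reduce: 223 ≡ 7 (mod 9). Now have (7/9).
9 ≡ 1 (mod 4), so quadratic reciprocity gives (7/9) = (9/7). Reduce: 9 ≡ 2 (mod 7). Now have (2/7).
Factor out 2: 2 = 2. Since 7 ≡ 7 (mod 8), (2/7) = +1. Now have (1/7).
(1/7) = 1. Collecting the sign factors: 1.

1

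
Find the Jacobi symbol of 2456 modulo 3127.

1

(2456 / 3127)
  = (307 / 3127)    [3127 ≡ 7 mod 8 ⇒ (2 / 3127)^3 = +1]
  = -(3127 / 307)    [QR: both ≡ 3 mod 4, sign flips]
  = -(57 / 307)    [3127 ≡ 57 mod 307]
  = -(307 / 57)    [QR: 57 ≡ 1 mod 4, sign kept]
  = -(22 / 57)    [307 ≡ 22 mod 57]
  = -(11 / 57)    [57 ≡ 1 mod 8 ⇒ (2 / 57) = +1]
  = -(57 / 11)    [QR: 57 ≡ 1 mod 4, sign kept]
  = -(2 / 11)    [57 ≡ 2 mod 11]
  = (1 / 11)    [11 ≡ 3 mod 8 ⇒ (2 / 11) = -1]
  = 1    [(1 / 11) = 1]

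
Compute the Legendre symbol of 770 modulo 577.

Reduce the numerator: 770 ≡ 193 (mod 577), so (770/577) = (193/577).
193 ≡ 1 (mod 4), so quadratic reciprocity gives (193/577) = (577/193). Reduce: 577 ≡ 191 (mod 193). Now have (191/193).
193 ≡ 1 (mod 4), so quadratic reciprocity gives (191/193) = (193/191). Reduce: 193 ≡ 2 (mod 191). Now have (2/191).
Factor out 2: 2 = 2. Since 191 ≡ 7 (mod 8), (2/191) = +1. Now have (1/191).
(1/191) = 1. Collecting the sign factors: 1.

1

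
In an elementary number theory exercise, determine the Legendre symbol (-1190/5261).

Reduce the numerator: -1190 ≡ 4071 (mod 5261), so (-1190/5261) = (4071/5261).
5261 ≡ 1 (mod 4), so quadratic reciprocity gives (4071/5261) = (5261/4071). Reduce: 5261 ≡ 1190 (mod 4071). Now have (1190/4071).
Factor out 2: 1190 = 2·595. Since 4071 ≡ 7 (mod 8), (2/4071) = +1. Now have (595/4071).
Both 595 ≡ 3 and 4071 ≡ 3 (mod 4), so reciprocity gives (595/4071) = -(4071/595). Reduce: 4071 ≡ 501 (mod 595). Now have -(501/595).
501 ≡ 1 (mod 4), so quadratic reciprocity gives (501/595) = (595/501). Reduce: 595 ≡ 94 (mod 501). Now have -(94/501).
Factor out 2: 94 = 2·47. Since 501 ≡ 5 (mod 8), (2/501) = -1. Now have (47/501).
501 ≡ 1 (mod 4), so quadratic reciprocity gives (47/501) = (501/47). Reduce: 501 ≡ 31 (mod 47). Now have (31/47).
Both 31 ≡ 3 and 47 ≡ 3 (mod 4), so reciprocity gives (31/47) = -(47/31). Reduce: 47 ≡ 16 (mod 31). Now have -(16/31).
Factor out 2: 16 = 2^4. Since 31 ≡ 7 (mod 8), (2/31) = +1, and (2/31)^4 = +1. Now have -(1/31).
(1/31) = 1. Collecting the sign factors: -1.

-1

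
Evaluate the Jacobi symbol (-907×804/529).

1

By multiplicativity, (-907·804/529) = (-907/529)·(804/529).
First factor (-907/529):
Pull out -1: (-907/529) = (-1/529)·(907/529). Since 529 ≡ 1 (mod 4), (-1/529) = +1. Now have (907/529).
Reduce the numerator: 907 ≡ 378 (mod 529), so (907/529) = (378/529).
Factor out 2: 378 = 2·189. Since 529 ≡ 1 (mod 8), (2/529) = +1. Now have (189/529).
189 ≡ 1 (mod 4), so quadratic reciprocity gives (189/529) = (529/189). Reduce: 529 ≡ 151 (mod 189). Now have (151/189).
189 ≡ 1 (mod 4), so quadratic reciprocity gives (151/189) = (189/151). Reduce: 189 ≡ 38 (mod 151). Now have (38/151).
Factor out 2: 38 = 2·19. Since 151 ≡ 7 (mod 8), (2/151) = +1. Now have (19/151).
Both 19 ≡ 3 and 151 ≡ 3 (mod 4), so reciprocity gives (19/151) = -(151/19). Reduce: 151 ≡ 18 (mod 19). Now have -(18/19).
Factor out 2: 18 = 2·9. Since 19 ≡ 3 (mod 8), (2/19) = -1. Now have (9/19).
9 ≡ 1 (mod 4), so quadratic reciprocity gives (9/19) = (19/9). Reduce: 19 ≡ 1 (mod 9). Now have (1/9).
(1/9) = 1. Collecting the sign factors: 1.
Second factor (804/529):
Reduce the numerator: 804 ≡ 275 (mod 529), so (804/529) = (275/529).
529 ≡ 1 (mod 4), so quadratic reciprocity gives (275/529) = (529/275). Reduce: 529 ≡ 254 (mod 275). Now have (254/275).
Factor out 2: 254 = 2·127. Since 275 ≡ 3 (mod 8), (2/275) = -1. Now have -(127/275).
Both 127 ≡ 3 and 275 ≡ 3 (mod 4), so reciprocity gives (127/275) = -(275/127). Reduce: 275 ≡ 21 (mod 127). Now have (21/127).
21 ≡ 1 (mod 4), so quadratic reciprocity gives (21/127) = (127/21). Reduce: 127 ≡ 1 (mod 21). Now have (1/21).
(1/21) = 1. Collecting the sign factors: 1.
Product: (1)·(1) = 1.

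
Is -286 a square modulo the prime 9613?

(-286/9613)
  = (9327/9613)    [-286 ≡ 9327 mod 9613]
  = (9613/9327)    [QR: 9613 ≡ 1 mod 4, sign kept]
  = (286/9327)    [9613 ≡ 286 mod 9327]
  = (143/9327)    [9327 ≡ 7 mod 8 ⇒ (2/9327) = +1]
  = -(9327/143)    [QR: both ≡ 3 mod 4, sign flips]
  = -(32/143)    [9327 ≡ 32 mod 143]
  = -(1/143)    [143 ≡ 7 mod 8 ⇒ (2/143)^5 = +1]
  = -1    [(1/143) = 1]
The Legendre symbol is -1, so x^2 ≡ -286 (mod 9613) has no solution.

no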